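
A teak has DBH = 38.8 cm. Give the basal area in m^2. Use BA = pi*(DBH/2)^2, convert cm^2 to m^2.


Formula: BA = pi * (DBH/2)^2 / 10000  (cm^2 to m^2)
Radius = DBH/2 = 38.8/2 = 19.4 cm
BA = pi * 19.4^2 / 10000
   = 1182.3698 cm^2 / 10000
   = 0.1182 m^2

0.1182


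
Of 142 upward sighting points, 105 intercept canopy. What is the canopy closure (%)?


Formula: Canopy closure = covered points / total points * 100
Closure = 105 / 142 * 100
Closure = 0.7394 * 100 = 73.9%

73.9


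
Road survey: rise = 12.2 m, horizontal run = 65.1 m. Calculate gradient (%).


Formula: Gradient = rise / run * 100
Gradient = 12.2 / 65.1 * 100 = 18.7%

18.7


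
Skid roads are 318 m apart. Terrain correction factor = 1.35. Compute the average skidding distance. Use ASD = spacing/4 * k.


Formula: ASD = (spacing / 4) * correction
Uncorrected distance = spacing / 4 = 318 / 4 = 79.5 m
ASD = 79.5 * 1.35 = 107 m

107


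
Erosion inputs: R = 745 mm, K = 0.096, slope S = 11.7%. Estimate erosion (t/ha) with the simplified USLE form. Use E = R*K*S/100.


Formula: E = R * K * S / 100  (simplified USLE)
R * K = 745 * 0.096 = 71.52
E = 71.52 * 11.7 / 100 = 8.37 t/ha

8.37


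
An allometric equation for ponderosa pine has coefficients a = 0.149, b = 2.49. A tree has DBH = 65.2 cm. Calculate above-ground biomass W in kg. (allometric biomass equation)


Formula: W = a * DBH^b  (allometric power law)
DBH^b = 65.2^2.49 = 32921.2649
W = 0.149 * 32921.2649 = 4905.3 kg

4905.3


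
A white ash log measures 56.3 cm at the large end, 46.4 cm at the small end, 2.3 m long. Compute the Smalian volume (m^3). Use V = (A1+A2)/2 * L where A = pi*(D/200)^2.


Smalian: V = (A1 + A2)/2 * L,  A = pi*(D/200)^2
A1 = pi*(56.3/200)^2 = 0.248947 m^2
A2 = pi*(46.4/200)^2 = 0.169093 m^2
V = (0.248947+0.169093)/2*2.3 = 0.4807 m^3

0.4807


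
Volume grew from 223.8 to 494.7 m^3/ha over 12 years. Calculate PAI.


Formula: PAI = (V_T2 - V_T1) / (T2 - T1)
Volume increment = 494.7 - 223.8 = 270.9 m^3/ha
PAI = 270.9 / 12 = 22.58 m^3/ha/year

22.58


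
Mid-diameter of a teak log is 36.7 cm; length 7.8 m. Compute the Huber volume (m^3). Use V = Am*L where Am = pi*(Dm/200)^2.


Huber: V = Am * L,  Am = pi*(Dm/200)^2
Am = pi*(36.7/200)^2 = 0.105784 m^2
V = 0.105784*7.8 = 0.8251 m^3

0.8251


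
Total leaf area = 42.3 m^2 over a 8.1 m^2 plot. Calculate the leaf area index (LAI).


Formula: LAI = total leaf area / ground area  (dimensionless)
LAI = 42.3 m^2 / 8.1 m^2
LAI = 5.22

5.22


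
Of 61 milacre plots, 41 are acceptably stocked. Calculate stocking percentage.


Formula: Stocking % = stocked plots / total plots * 100
Stocking = 41 / 61 * 100
Stocking = 0.6721 * 100 = 67.2%

67.2


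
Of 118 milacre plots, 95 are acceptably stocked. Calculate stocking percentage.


Formula: Stocking % = stocked plots / total plots * 100
Stocking = 95 / 118 * 100
Stocking = 0.8051 * 100 = 80.5%

80.5


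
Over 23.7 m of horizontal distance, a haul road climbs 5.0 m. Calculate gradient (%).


Formula: Gradient = rise / run * 100
Gradient = 5.0 / 23.7 * 100 = 21.1%

21.1


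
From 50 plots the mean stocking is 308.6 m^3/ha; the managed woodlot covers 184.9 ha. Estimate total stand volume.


Formula: Total Volume = Mean Volume per ha * Total Area
Total Volume = 308.6 m^3/ha * 184.9 ha
Total Volume = 57060 m^3

57060


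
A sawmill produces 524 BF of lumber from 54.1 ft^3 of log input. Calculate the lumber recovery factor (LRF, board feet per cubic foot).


Formula: LRF = Lumber Output (BF) / Log Input (ft^3)
LRF = 524 BF / 54.1 ft^3
LRF = 9.69 BF/ft^3

9.69


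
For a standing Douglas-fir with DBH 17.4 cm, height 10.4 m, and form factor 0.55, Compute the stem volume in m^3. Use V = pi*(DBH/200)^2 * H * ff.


Formula: V = pi * (DBH/200)^2 * H * ff
Radius = DBH/200 = 17.4/200 = 0.087 m
Radius^2 = 0.087^2 = 0.007569 m^2
V = pi * 0.007569 * 10.4 * 0.55
V = 0.136 m^3

0.136


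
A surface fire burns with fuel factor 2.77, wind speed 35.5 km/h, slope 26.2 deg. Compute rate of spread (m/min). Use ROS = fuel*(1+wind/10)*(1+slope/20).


Formula: ROS = fuel * (1 + wind/10) * (1 + slope/20)
Wind factor = 1 + 35.5/10 = 4.55
Slope factor = 1 + 26.2/20 = 2.31
ROS = 2.77 * 4.55 * 2.31 = 29.11 m/min

29.11


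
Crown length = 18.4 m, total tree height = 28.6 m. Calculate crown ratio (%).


Formula: Crown Ratio = (Crown Length / Total Height) * 100
CR = (18.4 m / 28.6 m) * 100
CR = 0.6434 * 100 = 64.3%

64.3


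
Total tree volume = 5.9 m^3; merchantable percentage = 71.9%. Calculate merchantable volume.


Formula: MV = V_total * (merchantable_pct / 100)
Merchantable fraction = 71.9% / 100 = 0.719
MV = 5.9 m^3 * 0.719 = 4.242 m^3

4.242


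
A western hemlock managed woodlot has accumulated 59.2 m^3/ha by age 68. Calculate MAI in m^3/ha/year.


Formula: MAI = Total Volume / Stand Age
MAI = 59.2 m^3/ha / 68 years
MAI = 0.87 m^3/ha/year

0.87


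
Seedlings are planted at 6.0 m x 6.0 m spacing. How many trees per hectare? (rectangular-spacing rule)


Formula: TPH = 10000 m^2/ha / (spacing_x * spacing_y)
Area per tree = 6.0 m * 6.0 m = 36.0 m^2
TPH = 10000 / 36.0 = 278 trees/ha

278


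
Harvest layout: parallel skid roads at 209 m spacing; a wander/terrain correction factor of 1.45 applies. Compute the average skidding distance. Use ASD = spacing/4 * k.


Formula: ASD = (spacing / 4) * correction
Uncorrected distance = spacing / 4 = 209 / 4 = 52.25 m
ASD = 52.25 * 1.45 = 76 m

76


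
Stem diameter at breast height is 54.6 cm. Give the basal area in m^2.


Formula: BA = pi * (DBH/2)^2 / 10000  (cm^2 to m^2)
Radius = DBH/2 = 54.6/2 = 27.3 cm
BA = pi * 27.3^2 / 10000
   = 2341.3976 cm^2 / 10000
   = 0.2341 m^2

0.2341


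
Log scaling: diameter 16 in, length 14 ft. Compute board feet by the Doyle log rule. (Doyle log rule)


Doyle: BF = (D - 4)^2 * L / 16
Adjusted diameter = 16 - 4 = 12 in
(D-4)^2 = 12^2 = 144
BF = 144 * 14 / 16 = 126 BF

126


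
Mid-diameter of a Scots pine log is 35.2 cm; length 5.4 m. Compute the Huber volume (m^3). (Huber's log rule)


Huber: V = Am * L,  Am = pi*(Dm/200)^2
Am = pi*(35.2/200)^2 = 0.097314 m^2
V = 0.097314*5.4 = 0.5255 m^3

0.5255


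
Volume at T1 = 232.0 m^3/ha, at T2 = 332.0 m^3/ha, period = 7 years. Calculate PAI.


Formula: PAI = (V_T2 - V_T1) / (T2 - T1)
Volume increment = 332.0 - 232.0 = 100.0 m^3/ha
PAI = 100.0 / 7 = 14.29 m^3/ha/year

14.29


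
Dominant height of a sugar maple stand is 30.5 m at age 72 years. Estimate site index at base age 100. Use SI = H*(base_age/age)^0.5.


Formula: SI = H_dom * (base_age / age)^0.5
Age ratio = 100 / 72 = 1.38889
sqrt(age_ratio) = 1.17851
SI = 30.5 * 1.17851 = 35.9 m

35.9


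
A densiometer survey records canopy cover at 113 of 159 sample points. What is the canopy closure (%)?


Formula: Canopy closure = covered points / total points * 100
Closure = 113 / 159 * 100
Closure = 0.7107 * 100 = 71.1%

71.1


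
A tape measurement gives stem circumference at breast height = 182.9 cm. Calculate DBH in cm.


Formula: DBH = C / pi
DBH = 182.9 / pi
pi = 3.14159...
DBH = 58.2 cm

58.2


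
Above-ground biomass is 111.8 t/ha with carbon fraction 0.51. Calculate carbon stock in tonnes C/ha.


Formula: Carbon Stock = Biomass * Carbon Fraction
C = 111.8 t/ha * 0.51
C = 57.0 t C/ha

57.0


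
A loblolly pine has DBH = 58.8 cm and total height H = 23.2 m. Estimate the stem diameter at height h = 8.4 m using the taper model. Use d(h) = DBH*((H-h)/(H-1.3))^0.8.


Taper: d(h) = DBH * ((H - h) / (H - 1.3))^0.8
Numerator = H - h = 23.2 - 8.4 = 14.8 m
Denominator = H - 1.3 = 23.2 - 1.3 = 21.9 m
Ratio = 14.8 / 21.9 = 0.6758
d = 58.8 * 0.6758^0.8 = 43.0 cm

43.0


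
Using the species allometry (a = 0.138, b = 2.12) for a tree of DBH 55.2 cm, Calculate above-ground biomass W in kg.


Formula: W = a * DBH^b  (allometric power law)
DBH^b = 55.2^2.12 = 4930.7257
W = 0.138 * 4930.7257 = 680.4 kg

680.4


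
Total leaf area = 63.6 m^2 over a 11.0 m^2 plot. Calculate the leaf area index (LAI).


Formula: LAI = total leaf area / ground area  (dimensionless)
LAI = 63.6 m^2 / 11.0 m^2
LAI = 5.78

5.78


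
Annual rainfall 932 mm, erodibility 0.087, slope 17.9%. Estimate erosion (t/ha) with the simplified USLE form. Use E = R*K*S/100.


Formula: E = R * K * S / 100  (simplified USLE)
R * K = 932 * 0.087 = 81.084
E = 81.084 * 17.9 / 100 = 14.51 t/ha

14.51


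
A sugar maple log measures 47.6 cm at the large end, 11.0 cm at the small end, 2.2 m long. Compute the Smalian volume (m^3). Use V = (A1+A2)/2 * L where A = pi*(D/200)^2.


Smalian: V = (A1 + A2)/2 * L,  A = pi*(D/200)^2
A1 = pi*(47.6/200)^2 = 0.177952 m^2
A2 = pi*(11.0/200)^2 = 0.009503 m^2
V = (0.177952+0.009503)/2*2.2 = 0.2062 m^3

0.2062


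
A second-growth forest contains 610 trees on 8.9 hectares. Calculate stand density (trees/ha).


Formula: Stand Density = N_trees / Area_ha
Density = 610 trees / 8.9 ha
Density = 69 trees/ha

69


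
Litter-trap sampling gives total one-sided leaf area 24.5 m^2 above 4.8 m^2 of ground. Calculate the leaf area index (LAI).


Formula: LAI = total leaf area / ground area  (dimensionless)
LAI = 24.5 m^2 / 4.8 m^2
LAI = 5.1

5.1


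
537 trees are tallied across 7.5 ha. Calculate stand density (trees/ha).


Formula: Stand Density = N_trees / Area_ha
Density = 537 trees / 7.5 ha
Density = 72 trees/ha

72


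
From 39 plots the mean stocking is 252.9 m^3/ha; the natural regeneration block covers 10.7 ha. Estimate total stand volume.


Formula: Total Volume = Mean Volume per ha * Total Area
Total Volume = 252.9 m^3/ha * 10.7 ha
Total Volume = 2706 m^3

2706


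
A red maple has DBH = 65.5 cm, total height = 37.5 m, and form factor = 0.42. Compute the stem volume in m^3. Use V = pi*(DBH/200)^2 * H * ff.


Formula: V = pi * (DBH/200)^2 * H * ff
Radius = DBH/200 = 65.5/200 = 0.3275 m
Radius^2 = 0.3275^2 = 0.10725625 m^2
V = pi * 0.10725625 * 37.5 * 0.42
V = 5.307 m^3

5.307


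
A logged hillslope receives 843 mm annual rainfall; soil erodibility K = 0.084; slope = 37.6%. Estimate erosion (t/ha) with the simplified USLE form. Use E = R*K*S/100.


Formula: E = R * K * S / 100  (simplified USLE)
R * K = 843 * 0.084 = 70.812
E = 70.812 * 37.6 / 100 = 26.63 t/ha

26.63


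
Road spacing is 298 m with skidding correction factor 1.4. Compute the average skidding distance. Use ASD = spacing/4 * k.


Formula: ASD = (spacing / 4) * correction
Uncorrected distance = spacing / 4 = 298 / 4 = 74.5 m
ASD = 74.5 * 1.4 = 104 m

104


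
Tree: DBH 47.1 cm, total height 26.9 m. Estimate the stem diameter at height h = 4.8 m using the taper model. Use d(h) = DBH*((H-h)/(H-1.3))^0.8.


Taper: d(h) = DBH * ((H - h) / (H - 1.3))^0.8
Numerator = H - h = 26.9 - 4.8 = 22.1 m
Denominator = H - 1.3 = 26.9 - 1.3 = 25.6 m
Ratio = 22.1 / 25.6 = 0.86328
d = 47.1 * 0.86328^0.8 = 41.9 cm

41.9


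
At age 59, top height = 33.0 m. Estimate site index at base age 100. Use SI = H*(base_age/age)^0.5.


Formula: SI = H_dom * (base_age / age)^0.5
Age ratio = 100 / 59 = 1.69492
sqrt(age_ratio) = 1.30189
SI = 33.0 * 1.30189 = 43.0 m

43.0


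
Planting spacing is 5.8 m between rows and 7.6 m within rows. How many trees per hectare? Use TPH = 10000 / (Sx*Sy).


Formula: TPH = 10000 m^2/ha / (spacing_x * spacing_y)
Area per tree = 5.8 m * 7.6 m = 44.08 m^2
TPH = 10000 / 44.08 = 227 trees/ha

227


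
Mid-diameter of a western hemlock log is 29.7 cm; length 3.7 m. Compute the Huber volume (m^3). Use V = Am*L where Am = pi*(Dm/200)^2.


Huber: V = Am * L,  Am = pi*(Dm/200)^2
Am = pi*(29.7/200)^2 = 0.069279 m^2
V = 0.069279*3.7 = 0.2563 m^3

0.2563


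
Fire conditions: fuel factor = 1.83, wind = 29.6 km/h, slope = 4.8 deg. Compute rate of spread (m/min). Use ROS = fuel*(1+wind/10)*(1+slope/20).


Formula: ROS = fuel * (1 + wind/10) * (1 + slope/20)
Wind factor = 1 + 29.6/10 = 3.96
Slope factor = 1 + 4.8/20 = 1.24
ROS = 1.83 * 3.96 * 1.24 = 8.99 m/min

8.99


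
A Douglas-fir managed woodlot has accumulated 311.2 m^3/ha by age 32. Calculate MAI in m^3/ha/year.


Formula: MAI = Total Volume / Stand Age
MAI = 311.2 m^3/ha / 32 years
MAI = 9.73 m^3/ha/year

9.73


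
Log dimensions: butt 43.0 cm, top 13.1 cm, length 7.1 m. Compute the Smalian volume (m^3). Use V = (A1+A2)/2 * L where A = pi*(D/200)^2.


Smalian: V = (A1 + A2)/2 * L,  A = pi*(D/200)^2
A1 = pi*(43.0/200)^2 = 0.14522 m^2
A2 = pi*(13.1/200)^2 = 0.013478 m^2
V = (0.14522+0.013478)/2*7.1 = 0.5634 m^3

0.5634


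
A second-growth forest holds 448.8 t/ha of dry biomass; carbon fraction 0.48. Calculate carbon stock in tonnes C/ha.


Formula: Carbon Stock = Biomass * Carbon Fraction
C = 448.8 t/ha * 0.48
C = 215.4 t C/ha

215.4


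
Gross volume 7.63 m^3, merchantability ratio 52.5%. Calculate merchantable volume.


Formula: MV = V_total * (merchantable_pct / 100)
Merchantable fraction = 52.5% / 100 = 0.525
MV = 7.63 m^3 * 0.525 = 4.006 m^3

4.006


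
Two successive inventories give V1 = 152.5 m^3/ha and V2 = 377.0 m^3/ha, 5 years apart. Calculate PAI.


Formula: PAI = (V_T2 - V_T1) / (T2 - T1)
Volume increment = 377.0 - 152.5 = 224.5 m^3/ha
PAI = 224.5 / 5 = 44.9 m^3/ha/year

44.9


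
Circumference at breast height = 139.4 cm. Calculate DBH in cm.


Formula: DBH = C / pi
DBH = 139.4 / pi
pi = 3.14159...
DBH = 44.4 cm

44.4


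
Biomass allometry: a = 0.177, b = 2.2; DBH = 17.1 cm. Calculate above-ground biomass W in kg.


Formula: W = a * DBH^b  (allometric power law)
DBH^b = 17.1^2.2 = 515.9308
W = 0.177 * 515.9308 = 91.3 kg

91.3


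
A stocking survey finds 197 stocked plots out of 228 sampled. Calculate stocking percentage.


Formula: Stocking % = stocked plots / total plots * 100
Stocking = 197 / 228 * 100
Stocking = 0.864 * 100 = 86.4%

86.4


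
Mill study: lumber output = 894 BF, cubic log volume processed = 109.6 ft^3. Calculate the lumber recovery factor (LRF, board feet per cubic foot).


Formula: LRF = Lumber Output (BF) / Log Input (ft^3)
LRF = 894 BF / 109.6 ft^3
LRF = 8.16 BF/ft^3

8.16


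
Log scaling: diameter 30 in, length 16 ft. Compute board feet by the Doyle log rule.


Doyle: BF = (D - 4)^2 * L / 16
Adjusted diameter = 30 - 4 = 26 in
(D-4)^2 = 26^2 = 676
BF = 676 * 16 / 16 = 676 BF

676


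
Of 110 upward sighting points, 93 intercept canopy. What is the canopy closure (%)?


Formula: Canopy closure = covered points / total points * 100
Closure = 93 / 110 * 100
Closure = 0.8455 * 100 = 84.5%

84.5


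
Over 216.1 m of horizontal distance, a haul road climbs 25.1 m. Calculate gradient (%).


Formula: Gradient = rise / run * 100
Gradient = 25.1 / 216.1 * 100 = 11.6%

11.6


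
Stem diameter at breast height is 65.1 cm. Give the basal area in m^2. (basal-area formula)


Formula: BA = pi * (DBH/2)^2 / 10000  (cm^2 to m^2)
Radius = DBH/2 = 65.1/2 = 32.55 cm
BA = pi * 32.55^2 / 10000
   = 3328.5253 cm^2 / 10000
   = 0.3329 m^2

0.3329


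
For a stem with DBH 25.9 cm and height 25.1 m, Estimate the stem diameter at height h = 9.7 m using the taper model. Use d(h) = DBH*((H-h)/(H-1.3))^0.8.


Taper: d(h) = DBH * ((H - h) / (H - 1.3))^0.8
Numerator = H - h = 25.1 - 9.7 = 15.4 m
Denominator = H - 1.3 = 25.1 - 1.3 = 23.8 m
Ratio = 15.4 / 23.8 = 0.64706
d = 25.9 * 0.64706^0.8 = 18.3 cm

18.3


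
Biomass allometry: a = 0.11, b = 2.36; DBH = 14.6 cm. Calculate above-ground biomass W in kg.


Formula: W = a * DBH^b  (allometric power law)
DBH^b = 14.6^2.36 = 559.5936
W = 0.11 * 559.5936 = 61.6 kg

61.6


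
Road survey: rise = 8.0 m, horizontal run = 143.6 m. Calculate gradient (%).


Formula: Gradient = rise / run * 100
Gradient = 8.0 / 143.6 * 100 = 5.6%

5.6


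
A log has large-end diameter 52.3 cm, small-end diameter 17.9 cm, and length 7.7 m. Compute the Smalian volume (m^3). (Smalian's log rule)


Smalian: V = (A1 + A2)/2 * L,  A = pi*(D/200)^2
A1 = pi*(52.3/200)^2 = 0.214829 m^2
A2 = pi*(17.9/200)^2 = 0.025165 m^2
V = (0.214829+0.025165)/2*7.7 = 0.924 m^3

0.924


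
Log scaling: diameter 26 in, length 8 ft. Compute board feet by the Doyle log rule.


Doyle: BF = (D - 4)^2 * L / 16
Adjusted diameter = 26 - 4 = 22 in
(D-4)^2 = 22^2 = 484
BF = 484 * 8 / 16 = 242 BF

242


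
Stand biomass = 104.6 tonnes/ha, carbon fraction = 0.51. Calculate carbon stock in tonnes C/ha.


Formula: Carbon Stock = Biomass * Carbon Fraction
C = 104.6 t/ha * 0.51
C = 53.3 t C/ha

53.3


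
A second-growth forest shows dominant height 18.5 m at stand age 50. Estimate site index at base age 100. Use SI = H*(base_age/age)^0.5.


Formula: SI = H_dom * (base_age / age)^0.5
Age ratio = 100 / 50 = 2.0
sqrt(age_ratio) = 1.41421
SI = 18.5 * 1.41421 = 26.2 m

26.2


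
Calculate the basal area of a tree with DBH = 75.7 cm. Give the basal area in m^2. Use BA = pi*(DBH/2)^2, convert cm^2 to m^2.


Formula: BA = pi * (DBH/2)^2 / 10000  (cm^2 to m^2)
Radius = DBH/2 = 75.7/2 = 37.85 cm
BA = pi * 37.85^2 / 10000
   = 4500.7163 cm^2 / 10000
   = 0.4501 m^2

0.4501


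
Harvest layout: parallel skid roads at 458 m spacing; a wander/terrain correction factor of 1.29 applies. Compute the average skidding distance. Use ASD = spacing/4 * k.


Formula: ASD = (spacing / 4) * correction
Uncorrected distance = spacing / 4 = 458 / 4 = 114.5 m
ASD = 114.5 * 1.29 = 148 m

148


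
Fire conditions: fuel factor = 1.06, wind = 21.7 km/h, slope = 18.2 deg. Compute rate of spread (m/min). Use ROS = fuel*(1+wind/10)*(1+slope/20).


Formula: ROS = fuel * (1 + wind/10) * (1 + slope/20)
Wind factor = 1 + 21.7/10 = 3.17
Slope factor = 1 + 18.2/20 = 1.91
ROS = 1.06 * 3.17 * 1.91 = 6.42 m/min

6.42


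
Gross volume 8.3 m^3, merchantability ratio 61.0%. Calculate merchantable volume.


Formula: MV = V_total * (merchantable_pct / 100)
Merchantable fraction = 61.0% / 100 = 0.61
MV = 8.3 m^3 * 0.61 = 5.063 m^3

5.063


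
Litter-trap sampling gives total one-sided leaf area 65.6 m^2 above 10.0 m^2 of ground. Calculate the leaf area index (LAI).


Formula: LAI = total leaf area / ground area  (dimensionless)
LAI = 65.6 m^2 / 10.0 m^2
LAI = 6.56

6.56


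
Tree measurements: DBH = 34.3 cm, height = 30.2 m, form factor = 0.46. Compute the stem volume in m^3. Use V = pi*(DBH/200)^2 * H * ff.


Formula: V = pi * (DBH/200)^2 * H * ff
Radius = DBH/200 = 34.3/200 = 0.1715 m
Radius^2 = 0.1715^2 = 0.02941225 m^2
V = pi * 0.02941225 * 30.2 * 0.46
V = 1.284 m^3

1.284


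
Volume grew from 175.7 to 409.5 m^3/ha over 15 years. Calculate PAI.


Formula: PAI = (V_T2 - V_T1) / (T2 - T1)
Volume increment = 409.5 - 175.7 = 233.8 m^3/ha
PAI = 233.8 / 15 = 15.59 m^3/ha/year

15.59


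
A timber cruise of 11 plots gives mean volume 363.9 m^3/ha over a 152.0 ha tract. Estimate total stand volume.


Formula: Total Volume = Mean Volume per ha * Total Area
Total Volume = 363.9 m^3/ha * 152.0 ha
Total Volume = 55313 m^3

55313


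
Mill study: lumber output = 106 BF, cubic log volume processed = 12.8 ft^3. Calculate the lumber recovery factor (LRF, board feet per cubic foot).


Formula: LRF = Lumber Output (BF) / Log Input (ft^3)
LRF = 106 BF / 12.8 ft^3
LRF = 8.28 BF/ft^3

8.28


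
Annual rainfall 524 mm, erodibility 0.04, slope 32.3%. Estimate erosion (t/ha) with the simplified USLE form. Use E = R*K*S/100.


Formula: E = R * K * S / 100  (simplified USLE)
R * K = 524 * 0.04 = 20.96
E = 20.96 * 32.3 / 100 = 6.77 t/ha

6.77


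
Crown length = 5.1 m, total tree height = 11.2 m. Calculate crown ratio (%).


Formula: Crown Ratio = (Crown Length / Total Height) * 100
CR = (5.1 m / 11.2 m) * 100
CR = 0.4554 * 100 = 45.5%

45.5


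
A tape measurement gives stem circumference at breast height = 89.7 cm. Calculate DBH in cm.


Formula: DBH = C / pi
DBH = 89.7 / pi
pi = 3.14159...
DBH = 28.6 cm

28.6


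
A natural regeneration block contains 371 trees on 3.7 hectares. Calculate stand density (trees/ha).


Formula: Stand Density = N_trees / Area_ha
Density = 371 trees / 3.7 ha
Density = 100 trees/ha

100


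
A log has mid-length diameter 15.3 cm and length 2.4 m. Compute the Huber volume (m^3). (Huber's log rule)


Huber: V = Am * L,  Am = pi*(Dm/200)^2
Am = pi*(15.3/200)^2 = 0.018385 m^2
V = 0.018385*2.4 = 0.0441 m^3

0.0441


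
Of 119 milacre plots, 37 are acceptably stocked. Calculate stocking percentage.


Formula: Stocking % = stocked plots / total plots * 100
Stocking = 37 / 119 * 100
Stocking = 0.3109 * 100 = 31.1%

31.1


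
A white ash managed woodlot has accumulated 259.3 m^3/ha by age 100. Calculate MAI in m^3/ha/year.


Formula: MAI = Total Volume / Stand Age
MAI = 259.3 m^3/ha / 100 years
MAI = 2.59 m^3/ha/year

2.59


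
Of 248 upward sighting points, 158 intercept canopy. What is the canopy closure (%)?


Formula: Canopy closure = covered points / total points * 100
Closure = 158 / 248 * 100
Closure = 0.6371 * 100 = 63.7%

63.7


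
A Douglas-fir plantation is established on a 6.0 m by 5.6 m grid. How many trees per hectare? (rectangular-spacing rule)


Formula: TPH = 10000 m^2/ha / (spacing_x * spacing_y)
Area per tree = 6.0 m * 5.6 m = 33.6 m^2
TPH = 10000 / 33.6 = 298 trees/ha

298


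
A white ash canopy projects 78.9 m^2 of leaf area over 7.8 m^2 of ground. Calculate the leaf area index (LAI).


Formula: LAI = total leaf area / ground area  (dimensionless)
LAI = 78.9 m^2 / 7.8 m^2
LAI = 10.12

10.12


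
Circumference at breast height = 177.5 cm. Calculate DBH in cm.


Formula: DBH = C / pi
DBH = 177.5 / pi
pi = 3.14159...
DBH = 56.5 cm

56.5


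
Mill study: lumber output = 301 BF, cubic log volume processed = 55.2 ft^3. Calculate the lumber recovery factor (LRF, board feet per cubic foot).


Formula: LRF = Lumber Output (BF) / Log Input (ft^3)
LRF = 301 BF / 55.2 ft^3
LRF = 5.45 BF/ft^3

5.45


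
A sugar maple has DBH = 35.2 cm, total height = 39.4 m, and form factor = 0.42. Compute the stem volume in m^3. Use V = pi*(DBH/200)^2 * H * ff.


Formula: V = pi * (DBH/200)^2 * H * ff
Radius = DBH/200 = 35.2/200 = 0.176 m
Radius^2 = 0.176^2 = 0.030976 m^2
V = pi * 0.030976 * 39.4 * 0.42
V = 1.61 m^3

1.61


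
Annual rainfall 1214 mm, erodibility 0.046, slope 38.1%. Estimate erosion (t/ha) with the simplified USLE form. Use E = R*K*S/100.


Formula: E = R * K * S / 100  (simplified USLE)
R * K = 1214 * 0.046 = 55.844
E = 55.844 * 38.1 / 100 = 21.28 t/ha

21.28


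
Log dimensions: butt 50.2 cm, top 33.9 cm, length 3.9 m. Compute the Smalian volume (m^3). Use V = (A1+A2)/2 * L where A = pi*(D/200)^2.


Smalian: V = (A1 + A2)/2 * L,  A = pi*(D/200)^2
A1 = pi*(50.2/200)^2 = 0.197923 m^2
A2 = pi*(33.9/200)^2 = 0.090259 m^2
V = (0.197923+0.090259)/2*3.9 = 0.562 m^3

0.562


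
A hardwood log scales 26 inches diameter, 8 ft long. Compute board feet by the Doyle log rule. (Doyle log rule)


Doyle: BF = (D - 4)^2 * L / 16
Adjusted diameter = 26 - 4 = 22 in
(D-4)^2 = 22^2 = 484
BF = 484 * 8 / 16 = 242 BF

242


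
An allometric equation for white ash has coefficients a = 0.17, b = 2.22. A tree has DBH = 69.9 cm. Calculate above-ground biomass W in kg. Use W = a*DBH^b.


Formula: W = a * DBH^b  (allometric power law)
DBH^b = 69.9^2.22 = 12437.6786
W = 0.17 * 12437.6786 = 2114.4 kg

2114.4


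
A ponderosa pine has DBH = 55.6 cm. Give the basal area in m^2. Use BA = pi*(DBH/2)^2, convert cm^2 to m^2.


Formula: BA = pi * (DBH/2)^2 / 10000  (cm^2 to m^2)
Radius = DBH/2 = 55.6/2 = 27.8 cm
BA = pi * 27.8^2 / 10000
   = 2427.9485 cm^2 / 10000
   = 0.2428 m^2

0.2428


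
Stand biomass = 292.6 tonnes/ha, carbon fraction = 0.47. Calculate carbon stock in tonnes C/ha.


Formula: Carbon Stock = Biomass * Carbon Fraction
C = 292.6 t/ha * 0.47
C = 137.5 t C/ha

137.5


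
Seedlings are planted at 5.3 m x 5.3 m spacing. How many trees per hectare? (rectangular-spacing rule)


Formula: TPH = 10000 m^2/ha / (spacing_x * spacing_y)
Area per tree = 5.3 m * 5.3 m = 28.09 m^2
TPH = 10000 / 28.09 = 356 trees/ha

356


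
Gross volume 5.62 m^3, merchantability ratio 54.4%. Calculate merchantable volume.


Formula: MV = V_total * (merchantable_pct / 100)
Merchantable fraction = 54.4% / 100 = 0.544
MV = 5.62 m^3 * 0.544 = 3.057 m^3

3.057


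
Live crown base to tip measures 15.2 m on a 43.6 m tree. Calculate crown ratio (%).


Formula: Crown Ratio = (Crown Length / Total Height) * 100
CR = (15.2 m / 43.6 m) * 100
CR = 0.3486 * 100 = 34.9%

34.9


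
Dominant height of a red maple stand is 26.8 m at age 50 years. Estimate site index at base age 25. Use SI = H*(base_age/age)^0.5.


Formula: SI = H_dom * (base_age / age)^0.5
Age ratio = 25 / 50 = 0.5
sqrt(age_ratio) = 0.70711
SI = 26.8 * 0.70711 = 19.0 m

19.0


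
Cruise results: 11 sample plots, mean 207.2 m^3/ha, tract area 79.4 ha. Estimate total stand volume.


Formula: Total Volume = Mean Volume per ha * Total Area
Total Volume = 207.2 m^3/ha * 79.4 ha
Total Volume = 16452 m^3

16452


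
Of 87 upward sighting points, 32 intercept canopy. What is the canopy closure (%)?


Formula: Canopy closure = covered points / total points * 100
Closure = 32 / 87 * 100
Closure = 0.3678 * 100 = 36.8%

36.8


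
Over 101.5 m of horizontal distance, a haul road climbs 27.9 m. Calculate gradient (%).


Formula: Gradient = rise / run * 100
Gradient = 27.9 / 101.5 * 100 = 27.5%

27.5


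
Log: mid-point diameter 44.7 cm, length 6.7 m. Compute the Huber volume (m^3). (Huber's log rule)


Huber: V = Am * L,  Am = pi*(Dm/200)^2
Am = pi*(44.7/200)^2 = 0.15693 m^2
V = 0.15693*6.7 = 1.0514 m^3

1.0514


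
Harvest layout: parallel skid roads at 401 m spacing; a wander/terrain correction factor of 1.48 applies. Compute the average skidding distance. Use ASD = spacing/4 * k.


Formula: ASD = (spacing / 4) * correction
Uncorrected distance = spacing / 4 = 401 / 4 = 100.25 m
ASD = 100.25 * 1.48 = 148 m

148


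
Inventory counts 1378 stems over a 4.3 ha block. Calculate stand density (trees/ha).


Formula: Stand Density = N_trees / Area_ha
Density = 1378 trees / 4.3 ha
Density = 320 trees/ha

320


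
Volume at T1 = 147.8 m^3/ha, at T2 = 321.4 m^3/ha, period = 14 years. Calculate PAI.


Formula: PAI = (V_T2 - V_T1) / (T2 - T1)
Volume increment = 321.4 - 147.8 = 173.6 m^3/ha
PAI = 173.6 / 14 = 12.4 m^3/ha/year

12.4


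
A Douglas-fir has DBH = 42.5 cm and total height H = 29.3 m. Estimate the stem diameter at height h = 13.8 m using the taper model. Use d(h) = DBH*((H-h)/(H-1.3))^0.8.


Taper: d(h) = DBH * ((H - h) / (H - 1.3))^0.8
Numerator = H - h = 29.3 - 13.8 = 15.5 m
Denominator = H - 1.3 = 29.3 - 1.3 = 28.0 m
Ratio = 15.5 / 28.0 = 0.55357
d = 42.5 * 0.55357^0.8 = 26.5 cm

26.5


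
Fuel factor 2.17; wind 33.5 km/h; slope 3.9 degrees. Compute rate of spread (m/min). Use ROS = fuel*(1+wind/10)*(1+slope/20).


Formula: ROS = fuel * (1 + wind/10) * (1 + slope/20)
Wind factor = 1 + 33.5/10 = 4.35
Slope factor = 1 + 3.9/20 = 1.195
ROS = 2.17 * 4.35 * 1.195 = 11.28 m/min

11.28


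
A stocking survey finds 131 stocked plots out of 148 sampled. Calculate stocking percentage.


Formula: Stocking % = stocked plots / total plots * 100
Stocking = 131 / 148 * 100
Stocking = 0.8851 * 100 = 88.5%

88.5


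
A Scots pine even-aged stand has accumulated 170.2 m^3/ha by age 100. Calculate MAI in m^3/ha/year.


Formula: MAI = Total Volume / Stand Age
MAI = 170.2 m^3/ha / 100 years
MAI = 1.7 m^3/ha/year

1.7


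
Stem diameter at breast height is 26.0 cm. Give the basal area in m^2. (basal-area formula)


Formula: BA = pi * (DBH/2)^2 / 10000  (cm^2 to m^2)
Radius = DBH/2 = 26.0/2 = 13.0 cm
BA = pi * 13.0^2 / 10000
   = 530.9292 cm^2 / 10000
   = 0.0531 m^2

0.0531


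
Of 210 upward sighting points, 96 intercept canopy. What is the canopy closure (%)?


Formula: Canopy closure = covered points / total points * 100
Closure = 96 / 210 * 100
Closure = 0.4571 * 100 = 45.7%

45.7


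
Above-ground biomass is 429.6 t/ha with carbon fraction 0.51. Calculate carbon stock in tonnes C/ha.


Formula: Carbon Stock = Biomass * Carbon Fraction
C = 429.6 t/ha * 0.51
C = 219.1 t C/ha

219.1


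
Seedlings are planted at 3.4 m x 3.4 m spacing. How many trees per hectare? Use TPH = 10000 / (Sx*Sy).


Formula: TPH = 10000 m^2/ha / (spacing_x * spacing_y)
Area per tree = 3.4 m * 3.4 m = 11.56 m^2
TPH = 10000 / 11.56 = 865 trees/ha

865


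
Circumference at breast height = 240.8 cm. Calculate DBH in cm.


Formula: DBH = C / pi
DBH = 240.8 / pi
pi = 3.14159...
DBH = 76.6 cm

76.6


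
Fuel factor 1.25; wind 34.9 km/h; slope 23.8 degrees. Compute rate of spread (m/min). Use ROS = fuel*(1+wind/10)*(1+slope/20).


Formula: ROS = fuel * (1 + wind/10) * (1 + slope/20)
Wind factor = 1 + 34.9/10 = 4.49
Slope factor = 1 + 23.8/20 = 2.19
ROS = 1.25 * 4.49 * 2.19 = 12.29 m/min

12.29


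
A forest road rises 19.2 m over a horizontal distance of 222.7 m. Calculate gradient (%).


Formula: Gradient = rise / run * 100
Gradient = 19.2 / 222.7 * 100 = 8.6%

8.6


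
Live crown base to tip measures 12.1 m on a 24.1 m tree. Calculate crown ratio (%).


Formula: Crown Ratio = (Crown Length / Total Height) * 100
CR = (12.1 m / 24.1 m) * 100
CR = 0.5021 * 100 = 50.2%

50.2


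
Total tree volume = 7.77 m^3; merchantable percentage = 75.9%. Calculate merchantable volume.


Formula: MV = V_total * (merchantable_pct / 100)
Merchantable fraction = 75.9% / 100 = 0.759
MV = 7.77 m^3 * 0.759 = 5.897 m^3

5.897


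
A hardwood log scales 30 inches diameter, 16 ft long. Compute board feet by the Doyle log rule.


Doyle: BF = (D - 4)^2 * L / 16
Adjusted diameter = 30 - 4 = 26 in
(D-4)^2 = 26^2 = 676
BF = 676 * 16 / 16 = 676 BF

676


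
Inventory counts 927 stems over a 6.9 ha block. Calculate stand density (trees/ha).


Formula: Stand Density = N_trees / Area_ha
Density = 927 trees / 6.9 ha
Density = 134 trees/ha

134


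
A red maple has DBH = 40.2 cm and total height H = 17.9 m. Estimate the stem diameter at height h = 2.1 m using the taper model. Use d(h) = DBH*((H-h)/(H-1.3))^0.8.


Taper: d(h) = DBH * ((H - h) / (H - 1.3))^0.8
Numerator = H - h = 17.9 - 2.1 = 15.8 m
Denominator = H - 1.3 = 17.9 - 1.3 = 16.6 m
Ratio = 15.8 / 16.6 = 0.95181
d = 40.2 * 0.95181^0.8 = 38.6 cm

38.6


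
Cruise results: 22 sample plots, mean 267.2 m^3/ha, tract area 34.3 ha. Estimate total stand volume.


Formula: Total Volume = Mean Volume per ha * Total Area
Total Volume = 267.2 m^3/ha * 34.3 ha
Total Volume = 9165 m^3

9165


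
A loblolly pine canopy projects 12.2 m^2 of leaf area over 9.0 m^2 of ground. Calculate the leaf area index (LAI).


Formula: LAI = total leaf area / ground area  (dimensionless)
LAI = 12.2 m^2 / 9.0 m^2
LAI = 1.36

1.36


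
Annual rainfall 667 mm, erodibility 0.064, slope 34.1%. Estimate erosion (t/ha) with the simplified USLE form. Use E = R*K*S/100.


Formula: E = R * K * S / 100  (simplified USLE)
R * K = 667 * 0.064 = 42.688
E = 42.688 * 34.1 / 100 = 14.56 t/ha

14.56


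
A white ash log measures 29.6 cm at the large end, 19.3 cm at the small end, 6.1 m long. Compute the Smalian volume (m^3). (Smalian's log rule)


Smalian: V = (A1 + A2)/2 * L,  A = pi*(D/200)^2
A1 = pi*(29.6/200)^2 = 0.068813 m^2
A2 = pi*(19.3/200)^2 = 0.029255 m^2
V = (0.068813+0.029255)/2*6.1 = 0.2991 m^3

0.2991


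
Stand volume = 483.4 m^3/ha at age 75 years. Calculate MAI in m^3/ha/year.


Formula: MAI = Total Volume / Stand Age
MAI = 483.4 m^3/ha / 75 years
MAI = 6.45 m^3/ha/year

6.45


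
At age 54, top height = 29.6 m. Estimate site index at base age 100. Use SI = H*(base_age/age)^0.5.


Formula: SI = H_dom * (base_age / age)^0.5
Age ratio = 100 / 54 = 1.85185
sqrt(age_ratio) = 1.36083
SI = 29.6 * 1.36083 = 40.3 m

40.3


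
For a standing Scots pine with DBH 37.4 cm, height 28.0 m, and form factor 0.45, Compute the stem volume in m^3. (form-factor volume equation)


Formula: V = pi * (DBH/200)^2 * H * ff
Radius = DBH/200 = 37.4/200 = 0.187 m
Radius^2 = 0.187^2 = 0.034969 m^2
V = pi * 0.034969 * 28.0 * 0.45
V = 1.384 m^3

1.384


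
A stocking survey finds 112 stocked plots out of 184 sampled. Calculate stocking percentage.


Formula: Stocking % = stocked plots / total plots * 100
Stocking = 112 / 184 * 100
Stocking = 0.6087 * 100 = 60.9%

60.9


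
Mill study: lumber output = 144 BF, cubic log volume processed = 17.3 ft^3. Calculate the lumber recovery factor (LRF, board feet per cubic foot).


Formula: LRF = Lumber Output (BF) / Log Input (ft^3)
LRF = 144 BF / 17.3 ft^3
LRF = 8.32 BF/ft^3

8.32


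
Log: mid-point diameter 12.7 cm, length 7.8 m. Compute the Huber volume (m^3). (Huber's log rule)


Huber: V = Am * L,  Am = pi*(Dm/200)^2
Am = pi*(12.7/200)^2 = 0.012668 m^2
V = 0.012668*7.8 = 0.0988 m^3

0.0988


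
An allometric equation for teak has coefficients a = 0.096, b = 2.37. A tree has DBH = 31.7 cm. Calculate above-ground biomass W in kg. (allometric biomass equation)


Formula: W = a * DBH^b  (allometric power law)
DBH^b = 31.7^2.37 = 3610.027
W = 0.096 * 3610.027 = 346.6 kg

346.6


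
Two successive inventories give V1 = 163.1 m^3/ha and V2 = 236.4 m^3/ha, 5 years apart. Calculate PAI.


Formula: PAI = (V_T2 - V_T1) / (T2 - T1)
Volume increment = 236.4 - 163.1 = 73.3 m^3/ha
PAI = 73.3 / 5 = 14.66 m^3/ha/year

14.66


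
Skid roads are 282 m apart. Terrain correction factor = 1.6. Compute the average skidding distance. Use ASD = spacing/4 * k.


Formula: ASD = (spacing / 4) * correction
Uncorrected distance = spacing / 4 = 282 / 4 = 70.5 m
ASD = 70.5 * 1.6 = 113 m

113


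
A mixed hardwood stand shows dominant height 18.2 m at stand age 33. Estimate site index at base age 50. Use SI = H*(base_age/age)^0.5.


Formula: SI = H_dom * (base_age / age)^0.5
Age ratio = 50 / 33 = 1.51515
sqrt(age_ratio) = 1.23091
SI = 18.2 * 1.23091 = 22.4 m

22.4


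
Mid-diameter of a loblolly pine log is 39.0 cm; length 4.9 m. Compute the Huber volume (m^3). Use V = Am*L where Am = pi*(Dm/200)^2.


Huber: V = Am * L,  Am = pi*(Dm/200)^2
Am = pi*(39.0/200)^2 = 0.119459 m^2
V = 0.119459*4.9 = 0.5853 m^3

0.5853


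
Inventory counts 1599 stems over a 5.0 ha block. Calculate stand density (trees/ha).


Formula: Stand Density = N_trees / Area_ha
Density = 1599 trees / 5.0 ha
Density = 320 trees/ha

320


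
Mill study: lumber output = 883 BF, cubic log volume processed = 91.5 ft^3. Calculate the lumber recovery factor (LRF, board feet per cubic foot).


Formula: LRF = Lumber Output (BF) / Log Input (ft^3)
LRF = 883 BF / 91.5 ft^3
LRF = 9.65 BF/ft^3

9.65


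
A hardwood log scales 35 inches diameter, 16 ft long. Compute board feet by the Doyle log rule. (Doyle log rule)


Doyle: BF = (D - 4)^2 * L / 16
Adjusted diameter = 35 - 4 = 31 in
(D-4)^2 = 31^2 = 961
BF = 961 * 16 / 16 = 961 BF

961


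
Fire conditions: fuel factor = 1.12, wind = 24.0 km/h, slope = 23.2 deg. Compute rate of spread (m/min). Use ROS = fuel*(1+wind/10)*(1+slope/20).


Formula: ROS = fuel * (1 + wind/10) * (1 + slope/20)
Wind factor = 1 + 24.0/10 = 3.4
Slope factor = 1 + 23.2/20 = 2.16
ROS = 1.12 * 3.4 * 2.16 = 8.23 m/min

8.23


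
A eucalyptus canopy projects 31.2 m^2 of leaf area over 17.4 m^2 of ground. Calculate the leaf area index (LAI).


Formula: LAI = total leaf area / ground area  (dimensionless)
LAI = 31.2 m^2 / 17.4 m^2
LAI = 1.79

1.79


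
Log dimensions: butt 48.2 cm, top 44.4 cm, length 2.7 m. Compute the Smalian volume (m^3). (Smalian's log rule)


Smalian: V = (A1 + A2)/2 * L,  A = pi*(D/200)^2
A1 = pi*(48.2/200)^2 = 0.182467 m^2
A2 = pi*(44.4/200)^2 = 0.15483 m^2
V = (0.182467+0.15483)/2*2.7 = 0.4554 m^3

0.4554


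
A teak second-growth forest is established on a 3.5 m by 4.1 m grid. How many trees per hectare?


Formula: TPH = 10000 m^2/ha / (spacing_x * spacing_y)
Area per tree = 3.5 m * 4.1 m = 14.35 m^2
TPH = 10000 / 14.35 = 697 trees/ha

697


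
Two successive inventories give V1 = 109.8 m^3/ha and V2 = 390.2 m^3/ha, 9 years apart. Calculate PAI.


Formula: PAI = (V_T2 - V_T1) / (T2 - T1)
Volume increment = 390.2 - 109.8 = 280.4 m^3/ha
PAI = 280.4 / 9 = 31.16 m^3/ha/year

31.16


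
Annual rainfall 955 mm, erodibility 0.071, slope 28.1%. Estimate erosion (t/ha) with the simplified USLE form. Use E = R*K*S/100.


Formula: E = R * K * S / 100  (simplified USLE)
R * K = 955 * 0.071 = 67.805
E = 67.805 * 28.1 / 100 = 19.05 t/ha

19.05


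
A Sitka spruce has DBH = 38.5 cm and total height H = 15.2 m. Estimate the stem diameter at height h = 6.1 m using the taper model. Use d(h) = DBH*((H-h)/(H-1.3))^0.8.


Taper: d(h) = DBH * ((H - h) / (H - 1.3))^0.8
Numerator = H - h = 15.2 - 6.1 = 9.1 m
Denominator = H - 1.3 = 15.2 - 1.3 = 13.9 m
Ratio = 9.1 / 13.9 = 0.65468
d = 38.5 * 0.65468^0.8 = 27.4 cm

27.4


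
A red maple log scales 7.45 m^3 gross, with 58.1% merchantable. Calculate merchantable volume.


Formula: MV = V_total * (merchantable_pct / 100)
Merchantable fraction = 58.1% / 100 = 0.581
MV = 7.45 m^3 * 0.581 = 4.328 m^3

4.328


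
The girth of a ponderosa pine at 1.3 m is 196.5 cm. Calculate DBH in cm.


Formula: DBH = C / pi
DBH = 196.5 / pi
pi = 3.14159...
DBH = 62.5 cm

62.5


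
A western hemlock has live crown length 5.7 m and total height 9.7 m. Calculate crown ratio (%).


Formula: Crown Ratio = (Crown Length / Total Height) * 100
CR = (5.7 m / 9.7 m) * 100
CR = 0.5876 * 100 = 58.8%

58.8


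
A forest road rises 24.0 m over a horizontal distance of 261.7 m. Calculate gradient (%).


Formula: Gradient = rise / run * 100
Gradient = 24.0 / 261.7 * 100 = 9.2%

9.2


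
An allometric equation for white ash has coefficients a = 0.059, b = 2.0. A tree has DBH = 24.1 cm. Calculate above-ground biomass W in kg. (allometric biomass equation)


Formula: W = a * DBH^b  (allometric power law)
DBH^b = 24.1^2.0 = 580.81
W = 0.059 * 580.81 = 34.3 kg

34.3


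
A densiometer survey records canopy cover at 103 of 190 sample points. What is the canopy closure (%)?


Formula: Canopy closure = covered points / total points * 100
Closure = 103 / 190 * 100
Closure = 0.5421 * 100 = 54.2%

54.2


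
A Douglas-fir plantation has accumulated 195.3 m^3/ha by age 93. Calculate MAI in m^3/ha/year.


Formula: MAI = Total Volume / Stand Age
MAI = 195.3 m^3/ha / 93 years
MAI = 2.1 m^3/ha/year

2.1


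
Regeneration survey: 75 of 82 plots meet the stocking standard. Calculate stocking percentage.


Formula: Stocking % = stocked plots / total plots * 100
Stocking = 75 / 82 * 100
Stocking = 0.9146 * 100 = 91.5%

91.5


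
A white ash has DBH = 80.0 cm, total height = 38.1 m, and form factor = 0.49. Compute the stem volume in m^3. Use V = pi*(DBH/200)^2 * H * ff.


Formula: V = pi * (DBH/200)^2 * H * ff
Radius = DBH/200 = 80.0/200 = 0.4 m
Radius^2 = 0.4^2 = 0.16 m^2
V = pi * 0.16 * 38.1 * 0.49
V = 9.384 m^3

9.384


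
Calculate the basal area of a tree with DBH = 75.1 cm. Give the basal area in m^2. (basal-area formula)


Formula: BA = pi * (DBH/2)^2 / 10000  (cm^2 to m^2)
Radius = DBH/2 = 75.1/2 = 37.55 cm
BA = pi * 37.55^2 / 10000
   = 4429.6535 cm^2 / 10000
   = 0.443 m^2

0.443


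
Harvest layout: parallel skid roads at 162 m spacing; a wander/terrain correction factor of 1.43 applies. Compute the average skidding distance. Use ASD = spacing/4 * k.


Formula: ASD = (spacing / 4) * correction
Uncorrected distance = spacing / 4 = 162 / 4 = 40.5 m
ASD = 40.5 * 1.43 = 58 m

58


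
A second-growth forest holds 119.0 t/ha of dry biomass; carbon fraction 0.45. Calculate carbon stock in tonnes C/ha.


Formula: Carbon Stock = Biomass * Carbon Fraction
C = 119.0 t/ha * 0.45
C = 53.6 t C/ha

53.6
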